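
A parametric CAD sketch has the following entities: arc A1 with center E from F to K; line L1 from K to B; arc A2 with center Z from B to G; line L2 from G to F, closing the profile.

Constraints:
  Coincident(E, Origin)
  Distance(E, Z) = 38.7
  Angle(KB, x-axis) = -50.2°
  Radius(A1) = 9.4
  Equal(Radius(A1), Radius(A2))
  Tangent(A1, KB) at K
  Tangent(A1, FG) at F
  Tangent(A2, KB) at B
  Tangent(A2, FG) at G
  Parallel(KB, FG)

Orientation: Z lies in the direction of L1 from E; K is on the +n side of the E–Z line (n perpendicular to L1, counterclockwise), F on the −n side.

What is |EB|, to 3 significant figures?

39.8

Tangency of A1 to both parallel lines with radius 9.4 puts K and F at E ± 9.4·n: K = (7.22, 6.02), F = (-7.22, -6.02). Equal radii place B and G the same way about Z: B = Z + 9.4·n = (32.0, -23.7), G = Z − 9.4·n = (17.6, -35.7). Then |EB| = |B − E| = 39.8.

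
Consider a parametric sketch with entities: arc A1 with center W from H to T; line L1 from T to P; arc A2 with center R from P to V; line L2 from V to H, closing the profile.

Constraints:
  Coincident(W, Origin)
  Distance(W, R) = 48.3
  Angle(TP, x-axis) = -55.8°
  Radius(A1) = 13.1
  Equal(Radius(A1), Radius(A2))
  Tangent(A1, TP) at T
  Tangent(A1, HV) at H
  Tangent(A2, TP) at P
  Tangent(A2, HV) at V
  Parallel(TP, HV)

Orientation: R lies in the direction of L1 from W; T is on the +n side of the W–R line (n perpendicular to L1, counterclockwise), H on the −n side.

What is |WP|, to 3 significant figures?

50.0

The slot axis is L1's direction at -55.8°, so u = (cos -55.8°, sin -55.8°) = (0.562, -0.827) and n = (−sin -55.8°, cos -55.8°) = (0.827, 0.562). W is at the origin and R lies 48.3 along u from W, so R = 48.3·u = (27.1, -39.9). Tangency of A1 to both parallel lines with radius 13.1 puts T and H at W ± 13.1·n: T = (10.8, 7.36), H = (-10.8, -7.36). Equal radii place P and V the same way about R: P = R + 13.1·n = (38.0, -32.6), V = R − 13.1·n = (16.3, -47.3). Then |WP| = |P − W| = 50.0.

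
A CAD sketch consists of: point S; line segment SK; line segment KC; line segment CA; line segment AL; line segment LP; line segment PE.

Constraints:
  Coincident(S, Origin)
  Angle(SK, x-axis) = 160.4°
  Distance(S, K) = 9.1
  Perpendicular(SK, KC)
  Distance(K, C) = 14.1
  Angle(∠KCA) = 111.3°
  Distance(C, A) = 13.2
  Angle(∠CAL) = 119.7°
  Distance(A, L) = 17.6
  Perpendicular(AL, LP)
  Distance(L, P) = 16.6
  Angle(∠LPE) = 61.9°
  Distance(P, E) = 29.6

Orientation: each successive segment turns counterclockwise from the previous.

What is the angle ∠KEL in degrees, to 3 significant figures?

67.1°

S is at the origin; SK runs at 160.4° with length 9.1, so K = (-8.57, 3.05). SK ⟂ KC, so KC runs at -110°; with |KC| = 14.1, C = (-13.3, -10.2). ∠KCA = 111.3° gives CA at -40.9° from the x-axis; with |CA| = 13.2, A = (-3.33, -18.9). ∠CAL = 119.7° gives AL at 19.4° from the x-axis; with |AL| = 17.6, L = (13.3, -13.0). AL ⟂ LP, so LP runs at 109°; with |LP| = 16.6, P = (7.76, 2.63). ∠LPE = 61.9° gives PE at -132° from the x-axis; with |PE| = 29.6, E = (-12.2, -19.2). Then cos ∠KEL = EK·EL / (|EK||EL|), giving 67.1°.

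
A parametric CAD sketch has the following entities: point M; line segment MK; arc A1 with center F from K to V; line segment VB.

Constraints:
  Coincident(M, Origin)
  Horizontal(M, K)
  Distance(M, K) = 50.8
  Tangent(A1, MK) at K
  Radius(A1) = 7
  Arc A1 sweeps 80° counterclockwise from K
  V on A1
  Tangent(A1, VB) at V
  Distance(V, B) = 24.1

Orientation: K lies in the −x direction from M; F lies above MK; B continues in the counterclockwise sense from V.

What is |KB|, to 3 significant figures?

31.5

M is at the origin; M and K share the same y with |MK| = 50.8 and K on the −x side, so K = (-50.8, 0.00). Tangency of A1 to MK means the radius FK is perpendicular to MK, so F = K + (0, 7) = (-50.8, 7.00). On A1, K sits at bearing -90° from F; an 80° counterclockwise sweep puts V at bearing -10°, so V = F + 7.0·(cos -10°, sin -10°) = (-43.9, 5.78). The tangent condition forces FV to be normal to VB, so VB runs along (−sin -10°, cos -10°); with |VB| = 24.1, B = (-39.7, 29.5). Then |KB| = |B − K| = 31.5.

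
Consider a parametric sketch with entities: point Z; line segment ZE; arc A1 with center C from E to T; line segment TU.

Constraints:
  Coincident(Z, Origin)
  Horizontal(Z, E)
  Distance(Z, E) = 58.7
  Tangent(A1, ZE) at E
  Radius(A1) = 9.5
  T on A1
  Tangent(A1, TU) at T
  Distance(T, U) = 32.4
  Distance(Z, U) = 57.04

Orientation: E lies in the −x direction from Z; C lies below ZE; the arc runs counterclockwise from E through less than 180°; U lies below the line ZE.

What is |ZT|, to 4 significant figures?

67.29

Checks: ∠(CE, EZ) = 90.00° ✓; |CT| = 9.500 ✓; ∠(CT, TU) = 90.00° ✓; |TU| = 32.40 ✓; |ZU| = 57.04 ✓.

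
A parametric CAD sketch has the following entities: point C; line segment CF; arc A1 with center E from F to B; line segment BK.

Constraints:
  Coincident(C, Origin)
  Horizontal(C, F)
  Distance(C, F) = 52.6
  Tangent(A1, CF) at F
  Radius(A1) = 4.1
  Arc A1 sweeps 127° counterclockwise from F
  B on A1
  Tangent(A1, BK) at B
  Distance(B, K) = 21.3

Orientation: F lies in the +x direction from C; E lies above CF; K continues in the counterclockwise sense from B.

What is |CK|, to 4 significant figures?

49.09

C is at the origin; CF is horizontal with |CF| = 52.6 and F on the +x side, so F = (52.60, 0.000). A1 meets CF tangentially, so EF is at right angles to CF, so E = F + (0, 4.1) = (52.60, 4.100). On A1, F sits at bearing -90° from E; a 127° counterclockwise sweep puts B at bearing 37°, so B = E + 4.1·(cos 37°, sin 37°) = (55.87, 6.567). Tangency of A1 to BK means the radius EB is perpendicular to BK, so BK runs along (−sin 37°, cos 37°); with |BK| = 21.3, K = (43.06, 23.58). Then |CK| = |K − C| = 49.09.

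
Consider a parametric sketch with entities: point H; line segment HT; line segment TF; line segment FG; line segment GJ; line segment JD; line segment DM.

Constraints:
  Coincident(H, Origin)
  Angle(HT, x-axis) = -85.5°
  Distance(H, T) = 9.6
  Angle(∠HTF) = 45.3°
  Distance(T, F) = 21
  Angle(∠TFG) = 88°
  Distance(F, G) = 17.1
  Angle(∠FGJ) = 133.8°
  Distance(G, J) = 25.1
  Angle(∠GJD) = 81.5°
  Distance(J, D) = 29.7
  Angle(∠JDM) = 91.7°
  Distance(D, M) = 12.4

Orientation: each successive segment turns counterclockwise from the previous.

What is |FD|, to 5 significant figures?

36.733

H is at the origin; HT runs at -85.5° with length 9.6, so T = (0.75321, -9.5704). ∠HTF = 45.3° gives TF at 49.200° from the x-axis; with |TF| = 21.0, F = (14.475, 6.3265). ∠TFG = 88.0° gives FG at 141.20° from the x-axis; with |FG| = 17.1, G = (1.1484, 17.041). ∠FGJ = 133.8° gives GJ at -172.60° from the x-axis; with |GJ| = 25.1, J = (-23.743, 13.809). ∠GJD = 81.5° gives JD at -74.100° from the x-axis; with |JD| = 29.7, D = (-15.606, -14.755). Then |FD| = |D − F| = 36.733.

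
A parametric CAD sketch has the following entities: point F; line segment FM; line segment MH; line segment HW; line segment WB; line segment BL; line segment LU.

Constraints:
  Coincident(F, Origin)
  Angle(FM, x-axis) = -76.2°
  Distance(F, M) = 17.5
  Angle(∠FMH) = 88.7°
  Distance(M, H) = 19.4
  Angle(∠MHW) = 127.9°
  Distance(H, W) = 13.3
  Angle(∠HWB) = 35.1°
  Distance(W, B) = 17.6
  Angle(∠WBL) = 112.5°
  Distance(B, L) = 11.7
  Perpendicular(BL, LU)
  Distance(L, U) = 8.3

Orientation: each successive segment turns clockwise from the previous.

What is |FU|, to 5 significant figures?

30.170

F is at the origin; FM runs at -76.2° with length 17.5, so M = (4.1743, -16.995). ∠FMH = 88.7° gives MH at -167.50° from the x-axis; with |MH| = 19.4, H = (-14.766, -21.194). ∠MHW = 127.9° gives HW at 140.40° from the x-axis; with |HW| = 13.3, W = (-25.014, -12.716). ∠HWB = 35.1° gives WB at -4.5000° from the x-axis; with |WB| = 17.6, B = (-7.4679, -14.097). ∠WBL = 112.5° gives BL at -72.000° from the x-axis; with |BL| = 11.7, L = (-3.8524, -25.224). BL is perpendicular to LU, so LU runs at -162.00°; with |LU| = 8.3, U = (-11.746, -27.789). Then |FU| = |U − F| = 30.170.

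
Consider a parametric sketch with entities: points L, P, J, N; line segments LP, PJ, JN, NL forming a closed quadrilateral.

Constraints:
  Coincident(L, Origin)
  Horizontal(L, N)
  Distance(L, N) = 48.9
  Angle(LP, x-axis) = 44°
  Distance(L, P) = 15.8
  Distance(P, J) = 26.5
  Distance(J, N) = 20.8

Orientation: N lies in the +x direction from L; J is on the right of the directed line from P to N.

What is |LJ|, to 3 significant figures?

30.8

Checks: |PJ| = 26.50 ✓; |JN| = 20.80 ✓.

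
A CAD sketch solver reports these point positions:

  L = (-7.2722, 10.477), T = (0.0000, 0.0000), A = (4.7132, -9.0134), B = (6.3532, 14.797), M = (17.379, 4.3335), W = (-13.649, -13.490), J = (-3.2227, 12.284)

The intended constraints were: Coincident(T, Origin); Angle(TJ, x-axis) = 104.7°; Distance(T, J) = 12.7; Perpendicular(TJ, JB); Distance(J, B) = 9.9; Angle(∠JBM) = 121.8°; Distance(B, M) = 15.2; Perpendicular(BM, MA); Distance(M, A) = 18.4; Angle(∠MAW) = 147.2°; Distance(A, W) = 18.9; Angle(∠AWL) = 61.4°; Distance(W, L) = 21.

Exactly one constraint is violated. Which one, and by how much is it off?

Distance(W, L) = 21 — off by 3.80.

T = (0.00, 0.00) ✓; TJ at 104.7° ✓; |TJ| = 12.70 ✓; ∠(TJ, JB) = 90.00° ✓; |JB| = 9.900 ✓; ∠JBM = 121.8° ✓; |BM| = 15.20 ✓; ∠(BM, MA) = 90.00° ✓; |MA| = 18.40 ✓; ∠MAW = 147.2° ✓; |AW| = 18.90 ✓; ∠AWL = 61.40° ✓; |WL| = 24.80 ✗.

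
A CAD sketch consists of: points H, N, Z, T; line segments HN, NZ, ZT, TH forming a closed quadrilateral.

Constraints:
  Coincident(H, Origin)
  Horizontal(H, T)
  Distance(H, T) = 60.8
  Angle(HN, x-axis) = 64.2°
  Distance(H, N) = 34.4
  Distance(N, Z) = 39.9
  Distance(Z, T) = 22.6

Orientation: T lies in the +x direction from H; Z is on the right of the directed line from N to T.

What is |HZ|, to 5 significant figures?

38.273

H is at the origin; HT is horizontal with |HT| = 60.8 and T in +x, so T = (60.8, 0). HN runs at 64.2° with |HN| = 34.4, so N = (14.972, 30.971). Z is determined by |NZ| = 39.9 and |ZT| = 22.6 together: it lies at the intersection of circle(N, 39.9) and circle(T, 22.6). With |NT| = 55.312, the foot of the radical line on NT is 37.430 from N and the perpendicular offset is √(39.9² − 37.430²) = 13.820. Taking the right-of-NT solution: Z = (38.246, -1.4380).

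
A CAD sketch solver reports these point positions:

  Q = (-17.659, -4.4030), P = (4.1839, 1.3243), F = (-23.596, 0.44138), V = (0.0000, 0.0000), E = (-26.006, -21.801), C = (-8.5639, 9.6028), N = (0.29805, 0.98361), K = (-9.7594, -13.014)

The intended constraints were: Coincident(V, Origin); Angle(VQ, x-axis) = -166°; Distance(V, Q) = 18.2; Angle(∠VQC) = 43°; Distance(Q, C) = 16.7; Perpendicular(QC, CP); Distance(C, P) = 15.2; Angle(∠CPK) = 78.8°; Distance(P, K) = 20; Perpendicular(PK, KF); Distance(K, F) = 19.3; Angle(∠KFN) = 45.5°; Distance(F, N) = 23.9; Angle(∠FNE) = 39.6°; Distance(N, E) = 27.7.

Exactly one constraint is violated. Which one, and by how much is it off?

Distance(N, E) = 27.7 — off by 7.10.

V = (0.00, 0.00) ✓; VQ at -166.0° ✓; |VQ| = 18.20 ✓; ∠VQC = 43.00° ✓; |QC| = 16.70 ✓; ∠(QC, CP) = 90.00° ✓; |CP| = 15.20 ✓; ∠CPK = 78.80° ✓; |PK| = 20.00 ✓; ∠(PK, KF) = 90.00° ✓; |KF| = 19.30 ✓; ∠KFN = 45.50° ✓; |FN| = 23.90 ✓; ∠FNE = 39.60° ✓; |NE| = 34.80 ✗.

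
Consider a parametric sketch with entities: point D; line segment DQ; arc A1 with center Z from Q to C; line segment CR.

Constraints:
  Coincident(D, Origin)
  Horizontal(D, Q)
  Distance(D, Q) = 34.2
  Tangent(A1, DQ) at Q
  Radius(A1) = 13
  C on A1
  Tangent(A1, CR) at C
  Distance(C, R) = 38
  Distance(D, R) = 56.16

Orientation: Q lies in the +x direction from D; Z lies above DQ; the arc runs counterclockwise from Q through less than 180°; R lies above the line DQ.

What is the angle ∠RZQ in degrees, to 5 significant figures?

163.13°

D is at the origin; DQ is horizontal with |DQ| = 34.2 and Q on the +x side, so Q = (34.200, 0.0000). Since A1 is tangent to DQ there, ZQ ⟂ DQ, so Z = Q + (0, 13) = (34.200, 13.000). Since ZC ⟂ CR (tangency), |ZR| = √(13.0² + 38.0²) = 40.162 regardless of where C sits on A1. So R lies on both circle(D, 56.16) and circle(Z, 40.162); the above-DQ intersection is R = (22.548, 51.435). C is the foot of the tangent from R: C = (44.750, 20.596).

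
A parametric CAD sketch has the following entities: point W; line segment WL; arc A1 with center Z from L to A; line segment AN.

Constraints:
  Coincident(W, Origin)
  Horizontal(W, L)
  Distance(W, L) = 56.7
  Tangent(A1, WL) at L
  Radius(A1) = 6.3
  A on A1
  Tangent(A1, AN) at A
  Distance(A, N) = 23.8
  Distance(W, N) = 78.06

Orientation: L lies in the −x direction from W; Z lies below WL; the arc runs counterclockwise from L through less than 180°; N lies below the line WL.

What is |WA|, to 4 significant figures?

62.15

Checks: ∠(ZL, LW) = 90.00° ✓; |ZL| = 6.300 ✓; |ZA| = 6.300 ✓; ∠(ZA, AN) = 90.00° ✓; |AN| = 23.80 ✓; |WN| = 78.06 ✓.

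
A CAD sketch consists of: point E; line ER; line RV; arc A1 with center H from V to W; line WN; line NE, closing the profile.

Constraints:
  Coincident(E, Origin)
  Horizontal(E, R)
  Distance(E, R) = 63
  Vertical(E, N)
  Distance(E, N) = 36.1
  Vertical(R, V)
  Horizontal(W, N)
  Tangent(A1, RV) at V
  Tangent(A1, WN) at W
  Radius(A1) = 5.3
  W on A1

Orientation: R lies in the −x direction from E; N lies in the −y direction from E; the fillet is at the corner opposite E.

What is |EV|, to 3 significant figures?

70.1

E is at the origin; ER is horizontal with |ER| = 63.0 and R on the −x side, so R = (-63.0, 0.00). EN is vertical with |EN| = 36.1 and N on the −y side, so N = (0.00, -36.1). The virtual corner opposite E is at (-63.0, -36.1). Tangency of A1 to RV means the radius HV is perpendicular to RV and since A1 is tangent to WN there, HW ⟂ WN, with radius 5.3, so the center H sits 5.3 in from both sides at H = (-57.7, -30.8). That places the tangent points at V = (-63.0, -30.8) on RV and W = (-57.7, -36.1) on WN. Then |EV| = |V − E| = 70.1.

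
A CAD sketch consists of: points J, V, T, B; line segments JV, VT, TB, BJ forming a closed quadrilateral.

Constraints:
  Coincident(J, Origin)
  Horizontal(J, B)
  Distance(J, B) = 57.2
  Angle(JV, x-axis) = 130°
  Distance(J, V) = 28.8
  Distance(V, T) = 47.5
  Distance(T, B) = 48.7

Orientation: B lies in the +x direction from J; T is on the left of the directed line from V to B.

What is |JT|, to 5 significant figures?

45.977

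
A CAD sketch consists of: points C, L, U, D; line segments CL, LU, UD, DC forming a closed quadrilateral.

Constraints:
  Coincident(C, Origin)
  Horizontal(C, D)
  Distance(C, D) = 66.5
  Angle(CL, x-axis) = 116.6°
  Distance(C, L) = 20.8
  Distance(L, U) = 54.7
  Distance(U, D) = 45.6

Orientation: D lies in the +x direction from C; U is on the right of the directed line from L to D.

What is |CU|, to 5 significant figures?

34.988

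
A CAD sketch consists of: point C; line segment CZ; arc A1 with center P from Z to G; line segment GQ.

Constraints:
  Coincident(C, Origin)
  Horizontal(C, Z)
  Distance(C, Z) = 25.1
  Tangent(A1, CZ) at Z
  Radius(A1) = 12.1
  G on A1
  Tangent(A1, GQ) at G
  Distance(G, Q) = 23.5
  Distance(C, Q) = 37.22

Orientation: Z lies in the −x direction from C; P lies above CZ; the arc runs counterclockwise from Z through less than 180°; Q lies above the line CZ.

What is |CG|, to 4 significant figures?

17.48

Checks: |PG| = 12.10 ✓; ∠(PG, GQ) = 90.00° ✓; |GQ| = 23.50 ✓; |CQ| = 37.22 ✓.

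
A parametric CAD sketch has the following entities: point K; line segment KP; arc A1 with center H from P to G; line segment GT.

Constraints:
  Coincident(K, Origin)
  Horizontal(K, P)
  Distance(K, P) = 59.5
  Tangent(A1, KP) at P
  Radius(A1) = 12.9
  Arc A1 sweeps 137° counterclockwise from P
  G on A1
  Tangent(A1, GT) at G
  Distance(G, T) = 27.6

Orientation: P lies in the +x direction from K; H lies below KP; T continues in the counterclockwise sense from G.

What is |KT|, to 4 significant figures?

81.97

K is at the origin; K and P share the same y with |KP| = 59.5 and P on the +x side, so P = (59.50, 0.000). Tangency of A1 to KP means the radius HP is perpendicular to KP, so H = P + (0, -12.9) = (59.50, -12.90). On A1, P sits at bearing 90° from H; a 137° counterclockwise sweep puts G at bearing 227°, so G = H + 12.9·(cos 227°, sin 227°) = (50.70, -22.33). Tangency of A1 to GT means the radius HG is perpendicular to GT, so GT runs along (−sin 227°, cos 227°); with |GT| = 27.6, T = (70.89, -41.16). Then |KT| = |T − K| = 81.97.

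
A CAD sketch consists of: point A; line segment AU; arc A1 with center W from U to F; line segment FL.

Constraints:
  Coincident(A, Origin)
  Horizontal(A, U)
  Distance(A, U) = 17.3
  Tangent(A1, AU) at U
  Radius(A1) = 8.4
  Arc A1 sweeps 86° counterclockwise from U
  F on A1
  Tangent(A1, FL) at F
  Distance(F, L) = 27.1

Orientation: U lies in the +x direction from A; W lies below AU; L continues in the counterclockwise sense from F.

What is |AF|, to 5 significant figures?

11.859

Tangency of A1 to AU means the radius WU is perpendicular to AU, so W = U + (0, -8.4) = (17.300, -8.4000). On A1, U sits at bearing 90° from W; an 86° counterclockwise sweep puts F at bearing 176°, so F = W + 8.4·(cos 176°, sin 176°) = (8.9205, -7.8140). Then |AF| = |F − A| = 11.859.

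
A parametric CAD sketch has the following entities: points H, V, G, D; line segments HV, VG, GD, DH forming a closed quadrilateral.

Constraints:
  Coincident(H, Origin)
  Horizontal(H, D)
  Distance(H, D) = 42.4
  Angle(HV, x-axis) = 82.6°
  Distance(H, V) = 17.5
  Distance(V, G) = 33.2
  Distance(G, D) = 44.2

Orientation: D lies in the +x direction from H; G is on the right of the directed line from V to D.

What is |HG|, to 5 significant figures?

15.867

Checks: |VG| = 33.20 ✓; |GD| = 44.20 ✓.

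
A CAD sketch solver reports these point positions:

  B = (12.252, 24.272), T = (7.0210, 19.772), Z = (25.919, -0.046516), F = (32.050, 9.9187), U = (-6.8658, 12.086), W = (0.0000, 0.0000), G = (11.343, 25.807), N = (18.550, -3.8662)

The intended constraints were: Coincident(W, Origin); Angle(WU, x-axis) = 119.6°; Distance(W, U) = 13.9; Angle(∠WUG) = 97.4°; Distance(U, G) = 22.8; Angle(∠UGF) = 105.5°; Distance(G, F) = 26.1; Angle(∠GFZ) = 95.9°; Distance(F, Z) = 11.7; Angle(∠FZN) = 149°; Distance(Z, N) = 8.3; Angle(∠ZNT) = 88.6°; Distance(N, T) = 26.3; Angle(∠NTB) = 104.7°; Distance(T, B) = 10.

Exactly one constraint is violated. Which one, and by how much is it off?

Distance(T, B) = 10 — off by 3.10.

W = (0.00, 0.00) ✓; WU at 119.6° ✓; |WU| = 13.90 ✓; ∠WUG = 97.40° ✓; |UG| = 22.80 ✓; ∠UGF = 105.5° ✓; |GF| = 26.10 ✓; ∠GFZ = 95.90° ✓; |FZ| = 11.70 ✓; ∠FZN = 149.0° ✓; |ZN| = 8.300 ✓; ∠ZNT = 88.60° ✓; |NT| = 26.30 ✓; ∠NTB = 104.7° ✓; |TB| = 6.900 ✗.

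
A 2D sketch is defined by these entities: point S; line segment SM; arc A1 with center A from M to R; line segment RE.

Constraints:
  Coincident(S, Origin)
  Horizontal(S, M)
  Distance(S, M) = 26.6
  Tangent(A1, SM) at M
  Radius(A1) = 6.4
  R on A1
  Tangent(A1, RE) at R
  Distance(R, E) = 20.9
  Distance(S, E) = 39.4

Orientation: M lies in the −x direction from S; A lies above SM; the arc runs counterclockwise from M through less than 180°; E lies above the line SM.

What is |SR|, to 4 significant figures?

22.25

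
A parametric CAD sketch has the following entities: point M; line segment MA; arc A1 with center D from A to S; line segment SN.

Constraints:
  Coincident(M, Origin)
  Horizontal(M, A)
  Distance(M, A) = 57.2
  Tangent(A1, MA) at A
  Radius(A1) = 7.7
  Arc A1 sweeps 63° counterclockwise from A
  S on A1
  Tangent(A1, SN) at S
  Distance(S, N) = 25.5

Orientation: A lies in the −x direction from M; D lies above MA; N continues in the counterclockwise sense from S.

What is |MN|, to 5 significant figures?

47.196

On A1, A sits at bearing -90° from D; a 63° counterclockwise sweep puts S at bearing -27°, so S = D + 7.7·(cos -27°, sin -27°) = (-50.339, 4.2043). The tangent condition forces DS to be normal to SN, so SN runs along (−sin -27°, cos -27°); with |SN| = 25.5, N = (-38.762, 26.925). Then |MN| = |N − M| = 47.196.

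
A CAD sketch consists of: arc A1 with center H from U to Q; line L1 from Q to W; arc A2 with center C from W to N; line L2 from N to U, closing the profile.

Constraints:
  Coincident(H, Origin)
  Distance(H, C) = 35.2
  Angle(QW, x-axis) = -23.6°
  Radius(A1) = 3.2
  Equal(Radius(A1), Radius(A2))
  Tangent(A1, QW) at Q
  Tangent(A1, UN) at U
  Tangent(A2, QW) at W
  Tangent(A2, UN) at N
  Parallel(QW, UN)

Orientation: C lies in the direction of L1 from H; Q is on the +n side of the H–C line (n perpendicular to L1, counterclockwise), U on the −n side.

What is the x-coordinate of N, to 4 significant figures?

30.97

Tangency of A1 to both parallel lines with radius 3.2 puts Q and U at H ± 3.2·n: Q = (1.281, 2.932), U = (-1.281, -2.932). Equal radii place W and N the same way about C: W = C + 3.2·n = (33.54, -11.16), N = C − 3.2·n = (30.97, -17.02). So N.x = 30.97.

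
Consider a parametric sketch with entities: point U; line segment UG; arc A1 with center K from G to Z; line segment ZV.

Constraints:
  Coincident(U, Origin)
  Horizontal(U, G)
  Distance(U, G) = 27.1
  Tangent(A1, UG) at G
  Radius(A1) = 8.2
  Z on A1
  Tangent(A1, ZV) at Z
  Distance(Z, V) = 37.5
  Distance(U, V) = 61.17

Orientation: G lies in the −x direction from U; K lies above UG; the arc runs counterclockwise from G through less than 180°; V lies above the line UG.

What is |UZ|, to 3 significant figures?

24.5

Checks: |KZ| = 8.200 ✓; ∠(KZ, ZV) = 90.00° ✓; |ZV| = 37.50 ✓; |UV| = 61.17 ✓.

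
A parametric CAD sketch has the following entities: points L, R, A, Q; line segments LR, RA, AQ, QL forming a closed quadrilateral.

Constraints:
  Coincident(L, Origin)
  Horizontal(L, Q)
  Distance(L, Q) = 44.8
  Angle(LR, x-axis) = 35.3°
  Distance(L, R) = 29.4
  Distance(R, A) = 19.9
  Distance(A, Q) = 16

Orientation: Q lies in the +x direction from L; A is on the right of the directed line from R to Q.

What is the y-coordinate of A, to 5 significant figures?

-2.2806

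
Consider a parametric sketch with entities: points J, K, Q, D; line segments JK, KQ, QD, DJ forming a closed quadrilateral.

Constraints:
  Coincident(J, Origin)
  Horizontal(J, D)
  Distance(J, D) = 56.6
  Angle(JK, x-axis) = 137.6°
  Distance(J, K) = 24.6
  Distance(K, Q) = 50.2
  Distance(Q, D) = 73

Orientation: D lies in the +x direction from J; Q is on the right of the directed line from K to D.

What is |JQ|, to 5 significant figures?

33.833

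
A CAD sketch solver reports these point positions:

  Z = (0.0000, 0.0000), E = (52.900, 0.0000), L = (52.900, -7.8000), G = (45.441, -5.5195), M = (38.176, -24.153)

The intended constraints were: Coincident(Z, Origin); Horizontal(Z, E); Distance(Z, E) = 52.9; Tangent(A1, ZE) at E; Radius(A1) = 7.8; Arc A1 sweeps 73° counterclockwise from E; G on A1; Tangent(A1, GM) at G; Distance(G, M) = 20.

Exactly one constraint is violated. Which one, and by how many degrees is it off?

Tangent(A1, GM) at G — off by 4.30°.

Z = (0.00, 0.00) ✓; Z.y = 0.00, E.y = 0.00 ✓; |ZE| = 52.90 ✓; ∠(LE, EZ) = 90.00° ✓; |LE| = 7.800 ✓; bearing(L→G) − bearing(L→E) = 73.00° ✓; |LG| = 7.800 ✓; ∠(LG, GM) = 94.30° ✗; |GM| = 20.00 ✓.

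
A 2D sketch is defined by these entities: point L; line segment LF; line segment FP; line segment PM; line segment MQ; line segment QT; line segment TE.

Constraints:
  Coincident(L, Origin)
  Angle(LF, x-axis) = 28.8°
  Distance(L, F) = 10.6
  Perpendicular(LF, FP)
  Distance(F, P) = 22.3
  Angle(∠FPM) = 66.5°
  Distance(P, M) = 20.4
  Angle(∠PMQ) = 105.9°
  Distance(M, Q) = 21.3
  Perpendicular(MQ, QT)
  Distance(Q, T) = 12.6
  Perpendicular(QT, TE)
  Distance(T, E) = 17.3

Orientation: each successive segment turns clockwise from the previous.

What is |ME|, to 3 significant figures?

13.2

MQ ⟂ QT, so QT runs at 21.2°; with |QT| = 12.6, T = (3.76, 8.10). The perpendicularity gives TE at right angles to QT, so TE runs at -68.8°; with |TE| = 17.3, E = (10.0, -8.03). Then |ME| = |E − M| = 13.2.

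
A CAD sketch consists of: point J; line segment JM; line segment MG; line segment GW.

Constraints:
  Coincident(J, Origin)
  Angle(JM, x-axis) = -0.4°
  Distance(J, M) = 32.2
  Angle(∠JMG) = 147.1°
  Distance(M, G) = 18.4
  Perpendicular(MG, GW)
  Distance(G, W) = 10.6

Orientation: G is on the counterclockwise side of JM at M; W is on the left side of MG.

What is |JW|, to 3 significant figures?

46.0

∠JMG = 147.1°, so MG runs at -0.4° + (180° − 147.1°) = 32.5° from the x-axis; with |MG| = 18.4, G = M + 18.4·(cos 32.5°, sin 32.5°) = (47.7, 9.66). MG is perpendicular to GW; with |GW| = 10.6 on the left of MG, W = G + 10.6·(-0.537, 0.843) = (42.0, 18.6). Then |JW| = |W − J| = 46.0.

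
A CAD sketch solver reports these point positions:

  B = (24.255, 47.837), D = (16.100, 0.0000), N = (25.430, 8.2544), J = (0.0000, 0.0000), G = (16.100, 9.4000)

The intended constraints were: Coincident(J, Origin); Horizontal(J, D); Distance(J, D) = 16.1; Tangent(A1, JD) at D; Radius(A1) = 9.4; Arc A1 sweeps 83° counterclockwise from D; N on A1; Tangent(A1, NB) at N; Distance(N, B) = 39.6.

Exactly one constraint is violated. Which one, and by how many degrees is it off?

Tangent(A1, NB) at N — off by 8.70°.

J = (0.00, 0.00) ✓; J.y = 0.00, D.y = 0.00 ✓; |JD| = 16.10 ✓; ∠(GD, DJ) = 90.00° ✓; |GD| = 9.400 ✓; bearing(G→N) − bearing(G→D) = 83.00° ✓; |GN| = 9.400 ✓; ∠(GN, NB) = 81.30° ✗; |NB| = 39.60 ✓.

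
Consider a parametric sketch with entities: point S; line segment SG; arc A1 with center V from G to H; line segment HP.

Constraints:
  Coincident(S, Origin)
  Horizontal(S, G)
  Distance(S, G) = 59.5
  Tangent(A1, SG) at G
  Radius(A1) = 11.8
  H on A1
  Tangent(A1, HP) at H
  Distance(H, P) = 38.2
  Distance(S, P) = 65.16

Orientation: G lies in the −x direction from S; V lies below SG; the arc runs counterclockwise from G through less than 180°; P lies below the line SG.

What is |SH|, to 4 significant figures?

71.17

S is at the origin; SG is horizontal with |SG| = 59.5 and G on the −x side, so G = (-59.50, 0.000). Since A1 is tangent to SG there, VG ⟂ SG, so V = G + (0, -11.8) = (-59.50, -11.80). Since VH ⟂ HP (tangency), |VP| = √(11.8² + 38.2²) = 39.98 regardless of where H sits on A1. So P lies on both circle(S, 65.16) and circle(V, 39.98); the below-SG intersection is P = (-43.56, -48.46). H is the foot of the tangent from P: H = (-68.45, -19.49).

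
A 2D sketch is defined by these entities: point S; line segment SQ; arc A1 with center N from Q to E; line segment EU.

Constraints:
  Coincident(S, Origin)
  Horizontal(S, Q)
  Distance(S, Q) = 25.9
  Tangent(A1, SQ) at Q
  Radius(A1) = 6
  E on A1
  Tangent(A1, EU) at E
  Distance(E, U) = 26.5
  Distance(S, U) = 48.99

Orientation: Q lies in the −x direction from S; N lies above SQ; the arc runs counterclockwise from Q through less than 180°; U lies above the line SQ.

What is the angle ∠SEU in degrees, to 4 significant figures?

156.0°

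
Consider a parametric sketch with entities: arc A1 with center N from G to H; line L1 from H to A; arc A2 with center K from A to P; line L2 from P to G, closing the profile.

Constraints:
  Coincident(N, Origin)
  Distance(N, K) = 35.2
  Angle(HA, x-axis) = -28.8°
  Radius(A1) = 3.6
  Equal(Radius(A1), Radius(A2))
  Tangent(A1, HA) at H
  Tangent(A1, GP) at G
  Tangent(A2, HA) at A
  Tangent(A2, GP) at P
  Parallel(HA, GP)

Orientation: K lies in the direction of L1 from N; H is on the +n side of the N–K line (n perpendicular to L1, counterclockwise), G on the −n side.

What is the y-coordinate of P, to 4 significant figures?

-20.11

The slot axis is L1's direction at -28.8°, so u = (cos -28.8°, sin -28.8°) = (0.8763, -0.4818) and n = (−sin -28.8°, cos -28.8°) = (0.4818, 0.8763). N is at the origin and K lies 35.2 along u from N, so K = 35.2·u = (30.85, -16.96). Tangency of A1 to both parallel lines with radius 3.6 puts H and G at N ± 3.6·n: H = (1.734, 3.155), G = (-1.734, -3.155). Equal radii place A and P the same way about K: A = K + 3.6·n = (32.58, -13.80), P = K − 3.6·n = (29.11, -20.11). So P.y = -20.11.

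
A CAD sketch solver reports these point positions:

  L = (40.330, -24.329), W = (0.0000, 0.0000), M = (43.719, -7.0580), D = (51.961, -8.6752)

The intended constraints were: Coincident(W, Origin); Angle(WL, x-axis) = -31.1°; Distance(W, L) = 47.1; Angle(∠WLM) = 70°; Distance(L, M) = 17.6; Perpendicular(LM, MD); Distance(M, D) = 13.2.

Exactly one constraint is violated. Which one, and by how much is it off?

Distance(M, D) = 13.2 — off by 4.80.

W = (0.00, 0.00) ✓; WL at -31.10° ✓; |WL| = 47.10 ✓; ∠WLM = 70.00° ✓; |LM| = 17.60 ✓; ∠(LM, MD) = 90.00° ✓; |MD| = 8.399 ✗.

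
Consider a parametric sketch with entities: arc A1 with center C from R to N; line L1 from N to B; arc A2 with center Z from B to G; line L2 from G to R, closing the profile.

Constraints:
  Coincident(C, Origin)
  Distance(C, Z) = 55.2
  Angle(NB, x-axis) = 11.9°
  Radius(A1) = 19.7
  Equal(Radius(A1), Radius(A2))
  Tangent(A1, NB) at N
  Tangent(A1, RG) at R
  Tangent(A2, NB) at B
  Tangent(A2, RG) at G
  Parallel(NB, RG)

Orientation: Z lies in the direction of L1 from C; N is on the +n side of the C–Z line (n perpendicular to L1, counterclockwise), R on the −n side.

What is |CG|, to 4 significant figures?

58.61

Tangency of A1 to both parallel lines with radius 19.7 puts N and R at C ± 19.7·n: N = (-4.062, 19.28), R = (4.062, -19.28). Equal radii place B and G the same way about Z: B = Z + 19.7·n = (49.95, 30.66), G = Z − 19.7·n = (58.08, -7.894). Then |CG| = |G − C| = 58.61.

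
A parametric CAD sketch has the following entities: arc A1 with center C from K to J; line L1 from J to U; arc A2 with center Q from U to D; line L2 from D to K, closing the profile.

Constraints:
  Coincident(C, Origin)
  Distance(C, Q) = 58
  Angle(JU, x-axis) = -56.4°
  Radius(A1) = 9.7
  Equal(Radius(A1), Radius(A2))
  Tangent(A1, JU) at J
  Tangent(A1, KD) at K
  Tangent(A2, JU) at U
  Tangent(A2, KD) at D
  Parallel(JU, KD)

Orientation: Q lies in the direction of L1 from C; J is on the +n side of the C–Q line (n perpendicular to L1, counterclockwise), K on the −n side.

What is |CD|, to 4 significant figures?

58.81

The slot axis is L1's direction at -56.4°, so u = (cos -56.4°, sin -56.4°) = (0.5534, -0.8329) and n = (−sin -56.4°, cos -56.4°) = (0.8329, 0.5534). C is at the origin and Q lies 58.0 along u from C, so Q = 58.0·u = (32.10, -48.31). Tangency of A1 to both parallel lines with radius 9.7 puts J and K at C ± 9.7·n: J = (8.079, 5.368), K = (-8.079, -5.368). Equal radii place U and D the same way about Q: U = Q + 9.7·n = (40.18, -42.94), D = Q − 9.7·n = (24.02, -53.68). Then |CD| = |D − C| = 58.81.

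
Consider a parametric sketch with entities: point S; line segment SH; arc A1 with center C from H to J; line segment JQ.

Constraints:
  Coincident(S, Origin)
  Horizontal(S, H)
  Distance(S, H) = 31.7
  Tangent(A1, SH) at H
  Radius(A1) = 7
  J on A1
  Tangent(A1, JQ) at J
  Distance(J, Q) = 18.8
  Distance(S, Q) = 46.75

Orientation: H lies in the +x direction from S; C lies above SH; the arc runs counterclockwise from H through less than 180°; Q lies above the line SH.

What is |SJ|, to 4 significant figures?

39.30

S is at the origin; S and H share the same y with |SH| = 31.7 and H on the +x side, so H = (31.70, 0.000). The tangent condition forces CH to be normal to SH, so C = H + (0, 7) = (31.70, 7.000). Since CJ ⟂ JQ (tangency), |CQ| = √(7.0² + 18.8²) = 20.06 regardless of where J sits on A1. So Q lies on both circle(S, 46.75) and circle(C, 20.06); the above-SH intersection is Q = (39.08, 25.65). J is the foot of the tangent from Q: J = (38.70, 6.857).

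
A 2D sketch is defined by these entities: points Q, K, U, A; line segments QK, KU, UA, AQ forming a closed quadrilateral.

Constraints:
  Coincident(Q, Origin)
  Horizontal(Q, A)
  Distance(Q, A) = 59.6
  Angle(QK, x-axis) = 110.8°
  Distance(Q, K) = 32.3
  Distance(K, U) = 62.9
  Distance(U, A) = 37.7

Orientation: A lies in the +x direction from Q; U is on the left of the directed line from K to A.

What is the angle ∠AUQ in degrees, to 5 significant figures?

67.335°

Q is at the origin; QA is horizontal with |QA| = 59.6 and A in +x, so A = (59.6, 0). QK runs at 110.8° with |QK| = 32.3, so K = (-11.470, 30.195). U is determined by |KU| = 62.9 and |UA| = 37.7 together: it lies at the intersection of circle(K, 62.9) and circle(A, 37.7). With |KA| = 77.218, the foot of the radical line on KA is 55.024 from K and the perpendicular offset is √(62.9² − 55.024²) = 30.475. Taking the left-of-KA solution: U = (51.090, 36.727).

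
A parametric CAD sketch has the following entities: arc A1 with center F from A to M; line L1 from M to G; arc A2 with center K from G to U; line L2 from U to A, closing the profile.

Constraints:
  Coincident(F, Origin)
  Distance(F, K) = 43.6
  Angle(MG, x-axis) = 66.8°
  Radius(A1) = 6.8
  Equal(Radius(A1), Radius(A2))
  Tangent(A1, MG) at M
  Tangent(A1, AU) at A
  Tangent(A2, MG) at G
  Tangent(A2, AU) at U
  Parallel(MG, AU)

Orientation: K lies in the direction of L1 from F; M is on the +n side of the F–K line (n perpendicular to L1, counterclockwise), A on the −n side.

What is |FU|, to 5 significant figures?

44.127

Tangency of A1 to both parallel lines with radius 6.8 puts M and A at F ± 6.8·n: M = (-6.2501, 2.6788), A = (6.2501, -2.6788). Equal radii place G and U the same way about K: G = K + 6.8·n = (10.926, 42.753), U = K − 6.8·n = (23.426, 37.395). Then |FU| = |U − F| = 44.127.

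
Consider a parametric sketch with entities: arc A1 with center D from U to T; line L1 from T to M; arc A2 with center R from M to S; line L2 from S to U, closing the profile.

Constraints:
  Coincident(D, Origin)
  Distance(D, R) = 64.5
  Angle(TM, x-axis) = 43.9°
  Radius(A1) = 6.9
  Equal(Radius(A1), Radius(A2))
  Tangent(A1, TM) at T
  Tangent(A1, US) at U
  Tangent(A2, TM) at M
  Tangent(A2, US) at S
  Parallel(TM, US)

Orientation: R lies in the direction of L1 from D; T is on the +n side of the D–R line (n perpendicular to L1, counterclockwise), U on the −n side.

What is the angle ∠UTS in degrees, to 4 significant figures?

77.92°

Tangency of A1 to both parallel lines with radius 6.9 puts T and U at D ± 6.9·n: T = (-4.784, 4.972), U = (4.784, -4.972). Equal radii place M and S the same way about R: M = R + 6.9·n = (41.69, 49.70), S = R − 6.9·n = (51.26, 39.75). Then cos ∠UTS = TU·TS / (|TU||TS|), giving 77.92°.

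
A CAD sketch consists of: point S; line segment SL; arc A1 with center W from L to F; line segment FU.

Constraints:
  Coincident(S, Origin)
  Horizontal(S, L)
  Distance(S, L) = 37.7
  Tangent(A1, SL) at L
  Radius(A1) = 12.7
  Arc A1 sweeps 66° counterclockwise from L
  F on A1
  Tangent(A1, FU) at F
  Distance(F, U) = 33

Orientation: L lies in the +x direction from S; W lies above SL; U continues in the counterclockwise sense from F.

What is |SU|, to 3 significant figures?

73.2

On A1, L sits at bearing -90° from W; a 66° counterclockwise sweep puts F at bearing -24°, so F = W + 12.7·(cos -24°, sin -24°) = (49.3, 7.53). Since A1 is tangent to FU there, WF ⟂ FU, so FU runs along (−sin -24°, cos -24°); with |FU| = 33.0, U = (62.7, 37.7). Then |SU| = |U − S| = 73.2.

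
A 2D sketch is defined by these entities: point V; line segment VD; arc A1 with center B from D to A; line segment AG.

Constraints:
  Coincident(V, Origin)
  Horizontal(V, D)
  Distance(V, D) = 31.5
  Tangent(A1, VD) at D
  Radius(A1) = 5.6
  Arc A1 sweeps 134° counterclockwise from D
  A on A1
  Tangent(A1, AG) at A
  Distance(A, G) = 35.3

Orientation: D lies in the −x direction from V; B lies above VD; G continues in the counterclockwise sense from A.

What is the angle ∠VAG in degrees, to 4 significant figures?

153.1°

V is at the origin; V and D share the same y with |VD| = 31.5 and D on the −x side, so D = (-31.50, 0.000). A1 meets VD tangentially, so BD is at right angles to VD, so B = D + (0, 5.6) = (-31.50, 5.600). On A1, D sits at bearing -90° from B; a 134° counterclockwise sweep puts A at bearing 44°, so A = B + 5.6·(cos 44°, sin 44°) = (-27.47, 9.490). Tangency of A1 to AG means the radius BA is perpendicular to AG, so AG runs along (−sin 44°, cos 44°); with |AG| = 35.3, G = (-51.99, 34.88). Then cos ∠VAG = AV·AG / (|AV||AG|), giving 153.1°.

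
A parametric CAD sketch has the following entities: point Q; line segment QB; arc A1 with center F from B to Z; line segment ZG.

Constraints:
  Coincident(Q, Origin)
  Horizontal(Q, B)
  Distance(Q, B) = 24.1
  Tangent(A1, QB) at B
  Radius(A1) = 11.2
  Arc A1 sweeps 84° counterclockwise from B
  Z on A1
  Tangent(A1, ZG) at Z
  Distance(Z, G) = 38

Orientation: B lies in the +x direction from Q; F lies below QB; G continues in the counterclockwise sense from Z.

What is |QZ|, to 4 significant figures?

16.39

Q is at the origin; Q and B share the same y with |QB| = 24.1 and B on the +x side, so B = (24.10, 0.000). Tangency of A1 to QB means the radius FB is perpendicular to QB, so F = B + (0, -11.2) = (24.10, -11.20). On A1, B sits at bearing 90° from F; an 84° counterclockwise sweep puts Z at bearing 174°, so Z = F + 11.2·(cos 174°, sin 174°) = (12.96, -10.03). Then |QZ| = |Z − Q| = 16.39.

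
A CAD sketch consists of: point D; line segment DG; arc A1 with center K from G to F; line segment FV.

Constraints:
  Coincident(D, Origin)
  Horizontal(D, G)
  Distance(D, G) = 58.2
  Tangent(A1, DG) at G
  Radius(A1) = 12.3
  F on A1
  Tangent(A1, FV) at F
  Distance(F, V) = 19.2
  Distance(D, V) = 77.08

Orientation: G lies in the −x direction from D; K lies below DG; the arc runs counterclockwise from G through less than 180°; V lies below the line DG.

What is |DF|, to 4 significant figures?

71.59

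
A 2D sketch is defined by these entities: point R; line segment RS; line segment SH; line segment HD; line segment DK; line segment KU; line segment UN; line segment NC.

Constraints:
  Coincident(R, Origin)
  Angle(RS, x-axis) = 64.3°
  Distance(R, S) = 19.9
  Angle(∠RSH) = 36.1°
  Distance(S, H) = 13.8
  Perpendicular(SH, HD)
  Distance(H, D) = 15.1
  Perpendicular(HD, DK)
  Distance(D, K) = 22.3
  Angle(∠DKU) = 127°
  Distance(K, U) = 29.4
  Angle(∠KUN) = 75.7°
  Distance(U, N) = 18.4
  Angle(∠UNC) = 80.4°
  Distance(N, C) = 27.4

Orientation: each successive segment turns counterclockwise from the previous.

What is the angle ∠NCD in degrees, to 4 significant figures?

116.1°

R is at the origin; RS runs at 64.3° with length 19.9, so S = (8.630, 17.93). ∠RSH = 36.1° gives SH at -151.8° from the x-axis; with |SH| = 13.8, H = (-3.532, 11.41). The perpendicularity gives HD at right angles to SH, so HD runs at -61.80°; with |HD| = 15.1, D = (3.603, -1.897). HD is perpendicular to DK, so DK runs at 28.20°; with |DK| = 22.3, K = (23.26, 8.640). ∠DKU = 127.0° gives KU at 81.20° from the x-axis; with |KU| = 29.4, U = (27.75, 37.69). ∠KUN = 75.7° gives UN at -174.5° from the x-axis; with |UN| = 18.4, N = (9.439, 35.93). ∠UNC = 80.4° gives NC at -74.90° from the x-axis; with |NC| = 27.4, C = (16.58, 9.477). Then cos ∠NCD = CN·CD / (|CN||CD|), giving 116.1°.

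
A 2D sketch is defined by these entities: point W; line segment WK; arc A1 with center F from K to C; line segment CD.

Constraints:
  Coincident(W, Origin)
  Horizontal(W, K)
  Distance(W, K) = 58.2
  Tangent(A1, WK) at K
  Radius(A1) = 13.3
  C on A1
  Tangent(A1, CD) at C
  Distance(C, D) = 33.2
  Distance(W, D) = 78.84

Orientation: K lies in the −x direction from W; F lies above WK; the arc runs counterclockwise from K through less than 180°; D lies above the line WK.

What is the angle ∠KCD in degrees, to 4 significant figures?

121.1°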